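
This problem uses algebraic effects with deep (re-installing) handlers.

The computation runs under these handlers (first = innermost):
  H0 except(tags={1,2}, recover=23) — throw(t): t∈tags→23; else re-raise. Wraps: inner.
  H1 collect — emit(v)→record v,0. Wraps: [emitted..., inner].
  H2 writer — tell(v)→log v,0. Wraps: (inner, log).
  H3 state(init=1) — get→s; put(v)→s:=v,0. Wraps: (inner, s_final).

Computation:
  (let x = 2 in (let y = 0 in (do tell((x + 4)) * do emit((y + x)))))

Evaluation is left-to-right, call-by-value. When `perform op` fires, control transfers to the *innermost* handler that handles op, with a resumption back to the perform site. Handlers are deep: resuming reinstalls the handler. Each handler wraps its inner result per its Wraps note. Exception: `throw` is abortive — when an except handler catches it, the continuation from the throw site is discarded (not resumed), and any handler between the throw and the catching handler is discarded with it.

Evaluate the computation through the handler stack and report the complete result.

Step-by-step:
tell(6) @ H2 ⇒ log+=6
emit(2) @ H1 ⇒ out+=2
H0 returns 0
H1 returns [2, 0]
H2 returns ([2, 0], (6))
H3 returns (([2, 0], (6)), 1)
= (([2, 0], (6)), 1)

Answer: (([2, 0], (6)), 1)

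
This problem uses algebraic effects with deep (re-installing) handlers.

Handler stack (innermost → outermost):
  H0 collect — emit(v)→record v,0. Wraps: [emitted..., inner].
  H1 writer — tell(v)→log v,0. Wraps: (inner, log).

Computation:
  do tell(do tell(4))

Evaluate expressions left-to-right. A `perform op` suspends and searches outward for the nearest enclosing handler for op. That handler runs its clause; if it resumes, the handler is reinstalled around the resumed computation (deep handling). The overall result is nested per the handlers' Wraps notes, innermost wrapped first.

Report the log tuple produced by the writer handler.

Working:
tell(4) @ H1 ⇒ log+=4
tell(0) @ H1 ⇒ log+=0
H0 returns [0]
H1 returns ([0], (4, 0))
= ([0], (4, 0))

Answer: (4, 0)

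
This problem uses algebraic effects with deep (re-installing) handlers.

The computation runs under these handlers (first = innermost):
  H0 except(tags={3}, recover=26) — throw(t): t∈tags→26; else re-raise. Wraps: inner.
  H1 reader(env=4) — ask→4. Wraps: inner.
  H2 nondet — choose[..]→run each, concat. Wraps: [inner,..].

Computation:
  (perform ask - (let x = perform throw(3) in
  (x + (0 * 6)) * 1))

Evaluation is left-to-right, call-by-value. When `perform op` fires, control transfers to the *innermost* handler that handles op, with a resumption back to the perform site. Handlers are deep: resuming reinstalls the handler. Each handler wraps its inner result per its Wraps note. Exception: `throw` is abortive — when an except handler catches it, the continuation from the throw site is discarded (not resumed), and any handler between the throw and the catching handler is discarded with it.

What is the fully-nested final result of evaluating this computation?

Answer: [26]

Step-by-step:
ask @ H1 ⇒ 4
throw(3) @ H0 caught ⇒ 26
H1 returns 26
H2 returns [26]
= [26]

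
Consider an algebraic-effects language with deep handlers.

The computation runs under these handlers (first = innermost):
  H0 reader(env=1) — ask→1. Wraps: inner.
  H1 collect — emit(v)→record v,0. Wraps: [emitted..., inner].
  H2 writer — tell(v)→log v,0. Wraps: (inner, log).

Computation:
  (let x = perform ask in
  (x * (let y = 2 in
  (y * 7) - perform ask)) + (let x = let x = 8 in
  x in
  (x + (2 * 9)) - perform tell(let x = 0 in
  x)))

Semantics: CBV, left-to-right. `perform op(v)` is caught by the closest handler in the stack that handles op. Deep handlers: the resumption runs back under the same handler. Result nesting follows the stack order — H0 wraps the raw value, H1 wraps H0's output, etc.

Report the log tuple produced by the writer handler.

Answer: (0)

Evaluation trace:
ask @ H0 ⇒ 1
ask @ H0 ⇒ 1
tell(0) @ H2 ⇒ log+=0
H0 returns 39
H1 returns [39]
H2 returns ([39], (0))
= ([39], (0))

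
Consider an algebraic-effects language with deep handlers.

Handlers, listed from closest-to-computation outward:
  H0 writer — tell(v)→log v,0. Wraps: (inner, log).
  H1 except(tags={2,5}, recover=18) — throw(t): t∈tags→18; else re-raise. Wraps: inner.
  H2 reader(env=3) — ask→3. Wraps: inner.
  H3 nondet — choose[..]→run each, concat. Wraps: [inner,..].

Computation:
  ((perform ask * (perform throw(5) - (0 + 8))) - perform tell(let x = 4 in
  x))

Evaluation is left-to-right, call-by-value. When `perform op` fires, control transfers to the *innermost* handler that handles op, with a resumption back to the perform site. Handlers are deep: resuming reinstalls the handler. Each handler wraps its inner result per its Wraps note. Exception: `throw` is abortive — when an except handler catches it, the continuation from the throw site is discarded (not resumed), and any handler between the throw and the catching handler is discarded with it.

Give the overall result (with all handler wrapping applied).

Answer: [18]

Step-by-step:
ask @ H2 ⇒ 3
throw(5) @ H1 caught ⇒ 18
H2 returns 18
H3 returns [18]
= [18]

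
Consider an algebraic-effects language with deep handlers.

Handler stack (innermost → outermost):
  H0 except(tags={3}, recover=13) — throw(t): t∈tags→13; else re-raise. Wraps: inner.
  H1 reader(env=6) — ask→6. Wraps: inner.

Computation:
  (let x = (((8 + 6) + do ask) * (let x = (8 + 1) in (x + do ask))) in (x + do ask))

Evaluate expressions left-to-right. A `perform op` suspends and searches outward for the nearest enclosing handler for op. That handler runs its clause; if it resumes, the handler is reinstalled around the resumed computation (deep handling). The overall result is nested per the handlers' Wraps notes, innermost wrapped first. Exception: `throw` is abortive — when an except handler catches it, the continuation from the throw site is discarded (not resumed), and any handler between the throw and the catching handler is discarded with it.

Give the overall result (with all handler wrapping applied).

Step-by-step:
ask @ H1 ⇒ 6
ask @ H1 ⇒ 6
ask @ H1 ⇒ 6
H0 returns 306
H1 returns 306
= 306

Answer: 306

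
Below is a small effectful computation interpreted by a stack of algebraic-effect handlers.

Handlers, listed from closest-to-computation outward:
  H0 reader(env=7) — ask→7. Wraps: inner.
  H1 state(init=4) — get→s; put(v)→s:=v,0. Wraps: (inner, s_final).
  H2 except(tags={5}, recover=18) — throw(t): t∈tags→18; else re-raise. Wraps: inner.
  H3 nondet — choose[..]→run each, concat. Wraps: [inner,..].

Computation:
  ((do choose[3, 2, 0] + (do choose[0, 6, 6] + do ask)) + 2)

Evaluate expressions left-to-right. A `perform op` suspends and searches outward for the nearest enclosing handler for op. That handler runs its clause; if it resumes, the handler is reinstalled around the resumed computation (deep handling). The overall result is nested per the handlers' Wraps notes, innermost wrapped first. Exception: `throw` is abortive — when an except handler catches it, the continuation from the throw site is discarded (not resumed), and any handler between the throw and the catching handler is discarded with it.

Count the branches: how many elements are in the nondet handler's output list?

Evaluation trace:
choose[3, 2, 0] @ H3
  branch[0] choose=3:
    choose[0, 6, 6] @ H3
      branch[0] choose=0:
        ask @ H0 ⇒ 7
        H0 returns 12
        H1 returns (12, 4)
        H2 returns (12, 4)
        H3 returns [(12, 4)]
      branch[1] choose=6:
        ask @ H0 ⇒ 7
        H0 returns 18
        H1 returns (18, 4)
        H2 returns (18, 4)
        H3 returns [(18, 4)]
      branch[2] choose=6:
        ask @ H0 ⇒ 7
        H0 returns 18
        H1 returns (18, 4)
        H2 returns (18, 4)
        H3 returns [(18, 4)]
  branch[1] choose=2:
    choose[0, 6, 6] @ H3
      branch[0] choose=0:
        ask @ H0 ⇒ 7
        H0 returns 11
        H1 returns (11, 4)
        H2 returns (11, 4)
        H3 returns [(11, 4)]
      branch[1] choose=6:
        ask @ H0 ⇒ 7
        H0 returns 17
        H1 returns (17, 4)
        H2 returns (17, 4)
        H3 returns [(17, 4)]
      branch[2] choose=6:
        ask @ H0 ⇒ 7
        H0 returns 17
        H1 returns (17, 4)
        H2 returns (17, 4)
        H3 returns [(17, 4)]
  branch[2] choose=0:
    choose[0, 6, 6] @ H3
      branch[0] choose=0:
        ask @ H0 ⇒ 7
        H0 returns 9
        H1 returns (9, 4)
        H2 returns (9, 4)
        H3 returns [(9, 4)]
      branch[1] choose=6:
        ask @ H0 ⇒ 7
        H0 returns 15
        H1 returns (15, 4)
        H2 returns (15, 4)
        H3 returns [(15, 4)]
      branch[2] choose=6:
        ask @ H0 ⇒ 7
        H0 returns 15
        H1 returns (15, 4)
        H2 returns (15, 4)
        H3 returns [(15, 4)]
= [(12, 4), (18, 4), (18, 4), (11, 4), (17, 4), (17, 4), (9, 4), (15, 4), (15, 4)]

Answer: 9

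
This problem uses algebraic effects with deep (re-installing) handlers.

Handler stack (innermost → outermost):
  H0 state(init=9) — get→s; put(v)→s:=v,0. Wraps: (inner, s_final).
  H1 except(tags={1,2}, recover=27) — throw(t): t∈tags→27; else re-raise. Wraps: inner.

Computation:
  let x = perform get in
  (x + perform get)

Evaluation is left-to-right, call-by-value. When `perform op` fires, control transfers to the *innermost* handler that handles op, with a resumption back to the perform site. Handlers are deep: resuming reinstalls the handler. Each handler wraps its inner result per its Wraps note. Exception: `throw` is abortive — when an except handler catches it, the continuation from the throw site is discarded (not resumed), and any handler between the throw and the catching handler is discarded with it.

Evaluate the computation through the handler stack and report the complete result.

Answer: (18, 9)

Working:
get @ H0 ⇒ 9
get @ H0 ⇒ 9
H0 returns (18, 9)
H1 returns (18, 9)
= (18, 9)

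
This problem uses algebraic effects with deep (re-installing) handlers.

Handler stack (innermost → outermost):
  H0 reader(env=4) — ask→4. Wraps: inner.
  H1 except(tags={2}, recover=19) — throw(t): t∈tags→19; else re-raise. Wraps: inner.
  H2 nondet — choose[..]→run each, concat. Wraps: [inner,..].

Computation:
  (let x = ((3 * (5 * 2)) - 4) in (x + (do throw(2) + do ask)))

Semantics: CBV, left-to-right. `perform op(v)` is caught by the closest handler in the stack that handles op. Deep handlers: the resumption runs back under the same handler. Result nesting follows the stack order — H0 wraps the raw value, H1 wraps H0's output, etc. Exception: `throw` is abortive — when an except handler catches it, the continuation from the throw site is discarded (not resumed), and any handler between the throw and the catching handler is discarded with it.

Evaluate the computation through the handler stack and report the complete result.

Step-by-step:
throw(2) @ H1 caught ⇒ 19
H2 returns [19]
= [19]

Answer: [19]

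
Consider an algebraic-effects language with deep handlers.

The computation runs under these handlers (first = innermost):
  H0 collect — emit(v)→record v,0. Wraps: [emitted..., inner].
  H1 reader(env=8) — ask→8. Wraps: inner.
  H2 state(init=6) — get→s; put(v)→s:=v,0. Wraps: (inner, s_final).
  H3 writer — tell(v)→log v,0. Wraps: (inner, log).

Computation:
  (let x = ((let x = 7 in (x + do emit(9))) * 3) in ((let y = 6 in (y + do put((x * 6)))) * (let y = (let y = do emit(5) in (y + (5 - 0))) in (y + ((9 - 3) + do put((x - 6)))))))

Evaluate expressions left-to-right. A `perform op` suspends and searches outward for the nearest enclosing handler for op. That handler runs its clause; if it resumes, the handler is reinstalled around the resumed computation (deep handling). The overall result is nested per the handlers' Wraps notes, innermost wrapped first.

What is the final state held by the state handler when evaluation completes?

Answer: 15

Working:
emit(9) @ H0 ⇒ out+=9
put(126) @ H2 ⇒ s:=126
emit(5) @ H0 ⇒ out+=5
put(15) @ H2 ⇒ s:=15
H0 returns [9, 5, 66]
H1 returns [9, 5, 66]
H2 returns ([9, 5, 66], 15)
H3 returns (([9, 5, 66], 15), ())
= (([9, 5, 66], 15), ())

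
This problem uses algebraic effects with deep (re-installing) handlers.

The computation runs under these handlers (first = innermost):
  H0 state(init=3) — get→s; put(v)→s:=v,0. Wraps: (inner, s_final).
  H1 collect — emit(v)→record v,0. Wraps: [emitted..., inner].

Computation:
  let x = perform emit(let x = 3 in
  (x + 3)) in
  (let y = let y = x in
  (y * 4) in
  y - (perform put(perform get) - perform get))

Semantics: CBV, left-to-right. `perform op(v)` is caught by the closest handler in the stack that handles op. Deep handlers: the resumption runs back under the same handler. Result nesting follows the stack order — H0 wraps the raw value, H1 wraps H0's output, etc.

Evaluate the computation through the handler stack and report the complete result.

Step-by-step:
emit(6) @ H1 ⇒ out+=6
get @ H0 ⇒ 3
put(3) @ H0 ⇒ s:=3
get @ H0 ⇒ 3
H0 returns (3, 3)
H1 returns [6, (3, 3)]
= [6, (3, 3)]

Answer: [6, (3, 3)]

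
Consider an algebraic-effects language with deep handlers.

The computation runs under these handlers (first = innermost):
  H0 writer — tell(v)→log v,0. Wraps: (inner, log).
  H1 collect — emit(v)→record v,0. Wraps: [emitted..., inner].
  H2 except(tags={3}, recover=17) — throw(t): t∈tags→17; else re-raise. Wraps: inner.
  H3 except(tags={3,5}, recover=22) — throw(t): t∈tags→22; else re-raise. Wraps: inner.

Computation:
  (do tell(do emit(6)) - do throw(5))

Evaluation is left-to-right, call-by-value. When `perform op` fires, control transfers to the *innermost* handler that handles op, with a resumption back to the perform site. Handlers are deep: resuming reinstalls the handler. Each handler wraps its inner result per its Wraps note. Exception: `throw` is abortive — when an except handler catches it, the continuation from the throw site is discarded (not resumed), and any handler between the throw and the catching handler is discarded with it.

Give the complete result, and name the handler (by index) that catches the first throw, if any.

Answer: 22 ; first throw caught by: H3

Working:
emit(6) @ H1 ⇒ out+=6
tell(0) @ H0 ⇒ log+=0
throw(5) @ H2 re-raised
throw(5) @ H3 caught ⇒ 22
= 22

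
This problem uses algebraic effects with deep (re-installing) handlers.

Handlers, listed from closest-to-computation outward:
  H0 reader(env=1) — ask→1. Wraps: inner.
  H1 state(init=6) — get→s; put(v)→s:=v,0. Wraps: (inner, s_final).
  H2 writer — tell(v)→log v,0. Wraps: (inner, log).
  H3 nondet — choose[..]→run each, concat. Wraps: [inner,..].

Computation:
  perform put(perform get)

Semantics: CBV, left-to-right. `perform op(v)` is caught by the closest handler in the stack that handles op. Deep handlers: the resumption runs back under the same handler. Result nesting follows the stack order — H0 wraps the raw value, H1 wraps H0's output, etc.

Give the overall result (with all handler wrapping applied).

Answer: [((0, 6), ())]

Working:
get @ H1 ⇒ 6
put(6) @ H1 ⇒ s:=6
H0 returns 0
H1 returns (0, 6)
H2 returns ((0, 6), ())
H3 returns [((0, 6), ())]
= [((0, 6), ())]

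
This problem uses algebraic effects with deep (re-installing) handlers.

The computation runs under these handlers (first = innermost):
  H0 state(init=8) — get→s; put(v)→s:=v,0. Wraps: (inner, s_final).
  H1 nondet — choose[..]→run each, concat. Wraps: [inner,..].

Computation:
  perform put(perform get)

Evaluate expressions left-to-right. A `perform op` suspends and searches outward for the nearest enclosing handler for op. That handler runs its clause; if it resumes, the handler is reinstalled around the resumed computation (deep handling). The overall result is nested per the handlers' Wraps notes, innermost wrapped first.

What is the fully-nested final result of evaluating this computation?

Working:
get @ H0 ⇒ 8
put(8) @ H0 ⇒ s:=8
H0 returns (0, 8)
H1 returns [(0, 8)]
= [(0, 8)]

Answer: [(0, 8)]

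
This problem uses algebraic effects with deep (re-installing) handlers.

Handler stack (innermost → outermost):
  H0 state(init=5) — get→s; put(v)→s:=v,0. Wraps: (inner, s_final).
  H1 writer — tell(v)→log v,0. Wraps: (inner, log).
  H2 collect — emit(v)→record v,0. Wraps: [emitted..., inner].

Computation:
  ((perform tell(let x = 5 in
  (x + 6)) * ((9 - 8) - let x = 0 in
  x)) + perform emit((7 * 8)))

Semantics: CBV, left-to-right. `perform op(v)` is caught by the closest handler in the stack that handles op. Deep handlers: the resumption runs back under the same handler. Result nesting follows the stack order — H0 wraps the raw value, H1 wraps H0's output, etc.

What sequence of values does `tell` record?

Answer: (11)

Evaluation trace:
tell(11) @ H1 ⇒ log+=11
emit(56) @ H2 ⇒ out+=56
H0 returns (0, 5)
H1 returns ((0, 5), (11))
H2 returns [56, ((0, 5), (11))]
= [56, ((0, 5), (11))]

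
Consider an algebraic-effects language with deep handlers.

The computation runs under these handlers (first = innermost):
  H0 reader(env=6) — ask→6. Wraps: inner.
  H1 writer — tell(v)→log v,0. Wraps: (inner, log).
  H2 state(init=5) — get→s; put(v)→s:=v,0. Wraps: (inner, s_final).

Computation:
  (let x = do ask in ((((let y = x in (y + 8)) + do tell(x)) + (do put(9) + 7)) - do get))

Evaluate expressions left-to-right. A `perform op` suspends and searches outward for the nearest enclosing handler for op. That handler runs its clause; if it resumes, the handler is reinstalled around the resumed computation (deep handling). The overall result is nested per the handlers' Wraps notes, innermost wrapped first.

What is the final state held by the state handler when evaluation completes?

Answer: 9

Evaluation trace:
ask @ H0 ⇒ 6
tell(6) @ H1 ⇒ log+=6
put(9) @ H2 ⇒ s:=9
get @ H2 ⇒ 9
H0 returns 12
H1 returns (12, (6))
H2 returns ((12, (6)), 9)
= ((12, (6)), 9)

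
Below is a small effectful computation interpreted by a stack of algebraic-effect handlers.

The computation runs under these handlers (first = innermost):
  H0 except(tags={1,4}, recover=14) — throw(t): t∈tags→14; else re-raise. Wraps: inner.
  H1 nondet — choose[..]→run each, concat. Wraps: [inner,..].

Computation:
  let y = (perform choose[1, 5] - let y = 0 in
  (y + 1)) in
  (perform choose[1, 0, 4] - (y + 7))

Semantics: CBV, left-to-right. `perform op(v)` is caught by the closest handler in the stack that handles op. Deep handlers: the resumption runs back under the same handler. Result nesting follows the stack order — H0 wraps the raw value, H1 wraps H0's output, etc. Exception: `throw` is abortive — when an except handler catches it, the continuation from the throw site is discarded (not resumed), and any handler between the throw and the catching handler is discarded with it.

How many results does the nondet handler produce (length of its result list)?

Evaluation trace:
choose[1, 5] @ H1
  branch[0] choose=1:
    choose[1, 0, 4] @ H1
      branch[0] choose=1:
        H0 returns -6
        H1 returns [-6]
      branch[1] choose=0:
        H0 returns -7
        H1 returns [-7]
      branch[2] choose=4:
        H0 returns -3
        H1 returns [-3]
  branch[1] choose=5:
    choose[1, 0, 4] @ H1
      branch[0] choose=1:
        H0 returns -10
        H1 returns [-10]
      branch[1] choose=0:
        H0 returns -11
        H1 returns [-11]
      branch[2] choose=4:
        H0 returns -7
        H1 returns [-7]
= [-6, -7, -3, -10, -11, -7]

Answer: 6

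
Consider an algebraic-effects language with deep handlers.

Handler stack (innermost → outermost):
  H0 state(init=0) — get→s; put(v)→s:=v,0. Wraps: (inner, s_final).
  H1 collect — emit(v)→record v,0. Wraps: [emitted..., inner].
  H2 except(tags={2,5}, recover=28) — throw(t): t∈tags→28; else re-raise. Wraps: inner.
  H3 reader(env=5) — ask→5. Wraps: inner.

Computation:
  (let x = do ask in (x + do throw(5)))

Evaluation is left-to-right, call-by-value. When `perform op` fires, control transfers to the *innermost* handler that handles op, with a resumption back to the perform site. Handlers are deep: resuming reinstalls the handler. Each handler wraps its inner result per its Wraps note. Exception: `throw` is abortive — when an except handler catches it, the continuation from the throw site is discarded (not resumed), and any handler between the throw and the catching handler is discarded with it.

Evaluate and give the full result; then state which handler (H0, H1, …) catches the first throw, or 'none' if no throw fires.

Step-by-step:
ask @ H3 ⇒ 5
throw(5) @ H2 caught ⇒ 28
H3 returns 28
= 28

Answer: 28 ; first throw caught by: H2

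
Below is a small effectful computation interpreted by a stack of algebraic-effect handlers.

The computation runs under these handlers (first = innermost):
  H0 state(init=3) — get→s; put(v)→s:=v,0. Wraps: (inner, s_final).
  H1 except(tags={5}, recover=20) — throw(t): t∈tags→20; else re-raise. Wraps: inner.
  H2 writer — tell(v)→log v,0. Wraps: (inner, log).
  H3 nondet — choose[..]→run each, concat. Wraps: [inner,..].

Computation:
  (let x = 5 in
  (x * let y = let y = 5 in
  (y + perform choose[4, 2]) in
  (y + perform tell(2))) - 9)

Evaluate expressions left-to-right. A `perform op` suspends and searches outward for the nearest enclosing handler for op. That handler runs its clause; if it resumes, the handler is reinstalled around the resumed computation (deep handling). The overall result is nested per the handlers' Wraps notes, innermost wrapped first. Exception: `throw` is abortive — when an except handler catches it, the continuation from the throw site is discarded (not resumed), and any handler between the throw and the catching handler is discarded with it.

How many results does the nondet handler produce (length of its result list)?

Step-by-step:
choose[4, 2] @ H3
  branch[0] choose=4:
    tell(2) @ H2 ⇒ log+=2
    H0 returns (36, 3)
    H1 returns (36, 3)
    H2 returns ((36, 3), (2))
    H3 returns [((36, 3), (2))]
  branch[1] choose=2:
    tell(2) @ H2 ⇒ log+=2
    H0 returns (26, 3)
    H1 returns (26, 3)
    H2 returns ((26, 3), (2))
    H3 returns [((26, 3), (2))]
= [((36, 3), (2)), ((26, 3), (2))]

Answer: 2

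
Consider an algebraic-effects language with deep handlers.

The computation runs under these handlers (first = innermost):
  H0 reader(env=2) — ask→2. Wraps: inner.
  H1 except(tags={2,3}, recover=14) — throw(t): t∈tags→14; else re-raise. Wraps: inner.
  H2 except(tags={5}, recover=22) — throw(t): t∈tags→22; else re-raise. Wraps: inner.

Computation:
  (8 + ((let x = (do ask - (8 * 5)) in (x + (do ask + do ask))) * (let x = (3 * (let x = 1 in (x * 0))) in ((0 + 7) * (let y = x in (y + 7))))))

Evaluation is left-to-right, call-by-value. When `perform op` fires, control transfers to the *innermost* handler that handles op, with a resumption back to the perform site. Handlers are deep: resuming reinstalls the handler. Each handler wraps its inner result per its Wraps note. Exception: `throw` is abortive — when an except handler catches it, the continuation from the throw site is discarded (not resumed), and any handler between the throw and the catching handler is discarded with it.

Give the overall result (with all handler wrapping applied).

Answer: -1658

Step-by-step:
ask @ H0 ⇒ 2
ask @ H0 ⇒ 2
ask @ H0 ⇒ 2
H0 returns -1658
H1 returns -1658
H2 returns -1658
= -1658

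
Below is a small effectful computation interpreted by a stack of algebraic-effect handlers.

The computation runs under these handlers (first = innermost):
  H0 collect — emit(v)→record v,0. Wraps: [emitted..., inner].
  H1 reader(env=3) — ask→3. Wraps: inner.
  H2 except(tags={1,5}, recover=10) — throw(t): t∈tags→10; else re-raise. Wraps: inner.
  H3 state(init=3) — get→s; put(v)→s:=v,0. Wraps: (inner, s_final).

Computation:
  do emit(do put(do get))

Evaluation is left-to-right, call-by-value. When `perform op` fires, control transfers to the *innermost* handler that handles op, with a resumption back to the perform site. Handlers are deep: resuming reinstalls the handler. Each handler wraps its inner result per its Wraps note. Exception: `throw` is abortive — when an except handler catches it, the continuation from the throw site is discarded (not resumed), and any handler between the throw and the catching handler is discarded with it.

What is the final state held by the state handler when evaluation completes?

Working:
get @ H3 ⇒ 3
put(3) @ H3 ⇒ s:=3
emit(0) @ H0 ⇒ out+=0
H0 returns [0, 0]
H1 returns [0, 0]
H2 returns [0, 0]
H3 returns ([0, 0], 3)
= ([0, 0], 3)

Answer: 3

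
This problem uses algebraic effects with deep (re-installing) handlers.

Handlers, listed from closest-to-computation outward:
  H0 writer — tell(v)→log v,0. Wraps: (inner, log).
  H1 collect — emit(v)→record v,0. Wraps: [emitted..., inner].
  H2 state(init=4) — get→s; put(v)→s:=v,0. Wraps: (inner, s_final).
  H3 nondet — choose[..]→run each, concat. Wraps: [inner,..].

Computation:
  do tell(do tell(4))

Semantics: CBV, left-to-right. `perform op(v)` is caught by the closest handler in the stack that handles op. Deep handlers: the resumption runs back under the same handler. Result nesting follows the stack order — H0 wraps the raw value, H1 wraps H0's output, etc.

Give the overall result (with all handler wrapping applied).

Step-by-step:
tell(4) @ H0 ⇒ log+=4
tell(0) @ H0 ⇒ log+=0
H0 returns (0, (4, 0))
H1 returns [(0, (4, 0))]
H2 returns ([(0, (4, 0))], 4)
H3 returns [([(0, (4, 0))], 4)]
= [([(0, (4, 0))], 4)]

Answer: [([(0, (4, 0))], 4)]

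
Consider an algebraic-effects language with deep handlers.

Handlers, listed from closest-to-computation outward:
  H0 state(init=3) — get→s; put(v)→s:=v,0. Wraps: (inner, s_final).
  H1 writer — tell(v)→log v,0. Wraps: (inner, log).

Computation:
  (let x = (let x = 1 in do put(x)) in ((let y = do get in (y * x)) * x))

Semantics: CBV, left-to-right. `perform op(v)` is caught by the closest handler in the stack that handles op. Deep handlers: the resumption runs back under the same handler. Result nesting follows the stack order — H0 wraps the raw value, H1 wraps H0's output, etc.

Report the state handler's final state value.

Working:
put(1) @ H0 ⇒ s:=1
get @ H0 ⇒ 1
H0 returns (0, 1)
H1 returns ((0, 1), ())
= ((0, 1), ())

Answer: 1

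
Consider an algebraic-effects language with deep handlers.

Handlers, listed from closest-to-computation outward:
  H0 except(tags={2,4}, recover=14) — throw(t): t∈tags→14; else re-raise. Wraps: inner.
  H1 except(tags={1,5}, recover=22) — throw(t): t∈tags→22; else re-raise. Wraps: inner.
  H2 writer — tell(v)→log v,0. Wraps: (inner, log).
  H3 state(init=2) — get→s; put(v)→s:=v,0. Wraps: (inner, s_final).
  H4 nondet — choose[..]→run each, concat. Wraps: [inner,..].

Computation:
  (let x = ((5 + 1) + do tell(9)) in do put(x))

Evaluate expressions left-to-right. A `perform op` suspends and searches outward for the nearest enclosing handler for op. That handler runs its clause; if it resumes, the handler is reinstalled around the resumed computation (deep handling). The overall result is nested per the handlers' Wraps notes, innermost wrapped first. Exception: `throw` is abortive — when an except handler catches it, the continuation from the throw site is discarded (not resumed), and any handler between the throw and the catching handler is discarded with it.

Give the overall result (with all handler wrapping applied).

Evaluation trace:
tell(9) @ H2 ⇒ log+=9
put(6) @ H3 ⇒ s:=6
H0 returns 0
H1 returns 0
H2 returns (0, (9))
H3 returns ((0, (9)), 6)
H4 returns [((0, (9)), 6)]
= [((0, (9)), 6)]

Answer: [((0, (9)), 6)]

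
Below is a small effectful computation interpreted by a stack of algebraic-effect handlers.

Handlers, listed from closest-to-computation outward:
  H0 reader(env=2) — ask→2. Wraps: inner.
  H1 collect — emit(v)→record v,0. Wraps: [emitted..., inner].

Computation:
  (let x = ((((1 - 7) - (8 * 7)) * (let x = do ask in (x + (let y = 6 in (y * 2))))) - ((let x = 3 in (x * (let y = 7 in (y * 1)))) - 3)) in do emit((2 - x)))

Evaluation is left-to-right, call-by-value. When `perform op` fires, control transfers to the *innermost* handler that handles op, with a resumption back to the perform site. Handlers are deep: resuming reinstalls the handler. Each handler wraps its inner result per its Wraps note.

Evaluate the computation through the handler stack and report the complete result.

Answer: [888, 0]

Working:
ask @ H0 ⇒ 2
emit(888) @ H1 ⇒ out+=888
H0 returns 0
H1 returns [888, 0]
= [888, 0]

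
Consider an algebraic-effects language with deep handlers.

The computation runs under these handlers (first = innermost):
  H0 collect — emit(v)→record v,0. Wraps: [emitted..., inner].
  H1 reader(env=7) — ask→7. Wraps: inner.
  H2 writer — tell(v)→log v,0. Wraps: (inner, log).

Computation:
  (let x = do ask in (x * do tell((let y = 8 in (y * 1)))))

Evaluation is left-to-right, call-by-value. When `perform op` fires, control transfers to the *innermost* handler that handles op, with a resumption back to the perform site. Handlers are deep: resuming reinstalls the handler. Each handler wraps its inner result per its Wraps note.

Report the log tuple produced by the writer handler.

Answer: (8)

Step-by-step:
ask @ H1 ⇒ 7
tell(8) @ H2 ⇒ log+=8
H0 returns [0]
H1 returns [0]
H2 returns ([0], (8))
= ([0], (8))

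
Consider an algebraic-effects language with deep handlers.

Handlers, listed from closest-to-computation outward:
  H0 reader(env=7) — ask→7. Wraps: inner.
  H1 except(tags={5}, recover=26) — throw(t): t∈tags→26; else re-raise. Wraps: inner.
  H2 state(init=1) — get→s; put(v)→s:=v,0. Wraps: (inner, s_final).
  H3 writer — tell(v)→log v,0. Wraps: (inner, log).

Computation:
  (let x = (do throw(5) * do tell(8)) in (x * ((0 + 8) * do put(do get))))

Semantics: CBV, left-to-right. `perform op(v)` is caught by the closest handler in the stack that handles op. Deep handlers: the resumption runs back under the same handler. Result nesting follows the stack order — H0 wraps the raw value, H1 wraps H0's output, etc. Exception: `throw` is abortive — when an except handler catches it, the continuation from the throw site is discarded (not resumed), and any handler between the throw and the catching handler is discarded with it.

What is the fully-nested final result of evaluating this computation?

Working:
throw(5) @ H1 caught ⇒ 26
H2 returns (26, 1)
H3 returns ((26, 1), ())
= ((26, 1), ())

Answer: ((26, 1), ())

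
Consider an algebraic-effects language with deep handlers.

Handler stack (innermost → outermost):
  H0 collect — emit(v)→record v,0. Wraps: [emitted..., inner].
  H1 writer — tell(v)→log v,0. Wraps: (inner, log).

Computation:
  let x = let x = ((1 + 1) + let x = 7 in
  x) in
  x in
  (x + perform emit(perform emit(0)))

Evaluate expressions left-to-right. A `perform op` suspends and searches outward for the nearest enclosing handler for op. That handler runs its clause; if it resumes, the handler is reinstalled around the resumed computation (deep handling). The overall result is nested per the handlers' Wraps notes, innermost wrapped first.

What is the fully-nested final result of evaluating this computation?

Answer: ([0, 0, 9], ())

Working:
emit(0) @ H0 ⇒ out+=0
emit(0) @ H0 ⇒ out+=0
H0 returns [0, 0, 9]
H1 returns ([0, 0, 9], ())
= ([0, 0, 9], ())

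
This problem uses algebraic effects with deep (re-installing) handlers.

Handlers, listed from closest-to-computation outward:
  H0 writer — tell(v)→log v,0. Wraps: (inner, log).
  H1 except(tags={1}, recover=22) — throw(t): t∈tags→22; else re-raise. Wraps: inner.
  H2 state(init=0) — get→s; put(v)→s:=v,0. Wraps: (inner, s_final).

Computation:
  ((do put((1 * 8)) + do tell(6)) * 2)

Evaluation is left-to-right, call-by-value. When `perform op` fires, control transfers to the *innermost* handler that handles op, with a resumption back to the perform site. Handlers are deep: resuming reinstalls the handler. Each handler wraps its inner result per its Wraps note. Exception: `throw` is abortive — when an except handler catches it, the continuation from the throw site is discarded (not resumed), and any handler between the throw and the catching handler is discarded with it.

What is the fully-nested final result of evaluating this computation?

Working:
put(8) @ H2 ⇒ s:=8
tell(6) @ H0 ⇒ log+=6
H0 returns (0, (6))
H1 returns (0, (6))
H2 returns ((0, (6)), 8)
= ((0, (6)), 8)

Answer: ((0, (6)), 8)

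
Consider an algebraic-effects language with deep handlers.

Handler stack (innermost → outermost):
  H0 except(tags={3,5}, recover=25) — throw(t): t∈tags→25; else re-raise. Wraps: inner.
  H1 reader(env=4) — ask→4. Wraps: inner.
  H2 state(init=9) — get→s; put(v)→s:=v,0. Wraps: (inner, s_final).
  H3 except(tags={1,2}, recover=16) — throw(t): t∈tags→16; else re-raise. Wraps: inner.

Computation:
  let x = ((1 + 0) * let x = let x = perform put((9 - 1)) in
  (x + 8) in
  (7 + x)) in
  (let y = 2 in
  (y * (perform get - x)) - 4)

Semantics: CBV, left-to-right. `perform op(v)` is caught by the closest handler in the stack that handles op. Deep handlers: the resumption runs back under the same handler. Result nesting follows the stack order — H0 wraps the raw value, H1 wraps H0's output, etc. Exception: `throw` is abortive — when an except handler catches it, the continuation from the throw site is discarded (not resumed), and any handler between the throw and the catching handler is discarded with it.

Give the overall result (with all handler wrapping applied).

Answer: (-18, 8)

Working:
put(8) @ H2 ⇒ s:=8
get @ H2 ⇒ 8
H0 returns -18
H1 returns -18
H2 returns (-18, 8)
H3 returns (-18, 8)
= (-18, 8)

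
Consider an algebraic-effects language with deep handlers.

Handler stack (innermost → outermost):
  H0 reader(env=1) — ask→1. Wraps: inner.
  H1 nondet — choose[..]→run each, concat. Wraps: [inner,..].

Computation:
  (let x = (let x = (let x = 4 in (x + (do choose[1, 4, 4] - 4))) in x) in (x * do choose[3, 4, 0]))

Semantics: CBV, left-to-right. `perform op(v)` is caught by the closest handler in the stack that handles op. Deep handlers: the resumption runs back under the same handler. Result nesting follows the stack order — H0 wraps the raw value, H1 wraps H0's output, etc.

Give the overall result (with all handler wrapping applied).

Answer: [3, 4, 0, 12, 16, 0, 12, 16, 0]

Working:
choose[1, 4, 4] @ H1
  branch[0] choose=1:
    choose[3, 4, 0] @ H1
      branch[0] choose=3:
        H0 returns 3
        H1 returns [3]
      branch[1] choose=4:
        H0 returns 4
        H1 returns [4]
      branch[2] choose=0:
        H0 returns 0
        H1 returns [0]
  branch[1] choose=4:
    choose[3, 4, 0] @ H1
      branch[0] choose=3:
        H0 returns 12
        H1 returns [12]
      branch[1] choose=4:
        H0 returns 16
        H1 returns [16]
      branch[2] choose=0:
        H0 returns 0
        H1 returns [0]
  branch[2] choose=4:
    choose[3, 4, 0] @ H1
      branch[0] choose=3:
        H0 returns 12
        H1 returns [12]
      branch[1] choose=4:
        H0 returns 16
        H1 returns [16]
      branch[2] choose=0:
        H0 returns 0
        H1 returns [0]
= [3, 4, 0, 12, 16, 0, 12, 16, 0]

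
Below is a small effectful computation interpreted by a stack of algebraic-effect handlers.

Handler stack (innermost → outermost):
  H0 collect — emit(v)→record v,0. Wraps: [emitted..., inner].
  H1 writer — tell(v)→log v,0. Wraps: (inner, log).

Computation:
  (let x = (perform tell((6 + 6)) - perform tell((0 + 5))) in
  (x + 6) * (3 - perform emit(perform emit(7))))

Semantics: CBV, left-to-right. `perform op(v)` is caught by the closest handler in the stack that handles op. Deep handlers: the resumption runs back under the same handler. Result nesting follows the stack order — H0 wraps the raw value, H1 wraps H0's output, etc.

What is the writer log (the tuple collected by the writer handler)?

Answer: (12, 5)

Working:
tell(12) @ H1 ⇒ log+=12
tell(5) @ H1 ⇒ log+=5
emit(7) @ H0 ⇒ out+=7
emit(0) @ H0 ⇒ out+=0
H0 returns [7, 0, 18]
H1 returns ([7, 0, 18], (12, 5))
= ([7, 0, 18], (12, 5))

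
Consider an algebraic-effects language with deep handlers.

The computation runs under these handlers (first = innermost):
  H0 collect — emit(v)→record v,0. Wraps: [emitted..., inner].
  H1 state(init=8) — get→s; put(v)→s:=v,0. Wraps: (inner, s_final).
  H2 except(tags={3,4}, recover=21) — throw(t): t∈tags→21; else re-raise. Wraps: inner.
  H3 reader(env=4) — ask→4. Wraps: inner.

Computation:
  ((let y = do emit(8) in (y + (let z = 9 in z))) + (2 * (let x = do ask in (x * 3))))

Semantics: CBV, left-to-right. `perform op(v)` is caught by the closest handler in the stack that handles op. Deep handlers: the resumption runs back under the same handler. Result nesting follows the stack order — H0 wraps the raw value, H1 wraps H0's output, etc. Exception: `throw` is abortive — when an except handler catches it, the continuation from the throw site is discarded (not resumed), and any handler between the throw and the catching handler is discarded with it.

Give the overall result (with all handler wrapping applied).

Answer: ([8, 33], 8)

Step-by-step:
emit(8) @ H0 ⇒ out+=8
ask @ H3 ⇒ 4
H0 returns [8, 33]
H1 returns ([8, 33], 8)
H2 returns ([8, 33], 8)
H3 returns ([8, 33], 8)
= ([8, 33], 8)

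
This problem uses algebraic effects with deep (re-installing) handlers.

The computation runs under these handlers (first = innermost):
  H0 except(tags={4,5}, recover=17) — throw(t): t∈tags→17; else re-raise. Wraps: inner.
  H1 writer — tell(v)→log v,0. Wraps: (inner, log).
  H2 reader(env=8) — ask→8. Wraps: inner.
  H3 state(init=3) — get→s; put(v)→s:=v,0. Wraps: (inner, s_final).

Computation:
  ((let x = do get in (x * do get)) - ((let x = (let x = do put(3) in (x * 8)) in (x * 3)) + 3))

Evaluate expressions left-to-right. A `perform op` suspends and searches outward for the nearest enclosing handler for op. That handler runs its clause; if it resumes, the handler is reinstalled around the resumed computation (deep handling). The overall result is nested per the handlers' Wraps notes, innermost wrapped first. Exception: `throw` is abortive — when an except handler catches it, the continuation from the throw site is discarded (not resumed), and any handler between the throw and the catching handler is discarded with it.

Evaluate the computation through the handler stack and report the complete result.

Working:
get @ H3 ⇒ 3
get @ H3 ⇒ 3
put(3) @ H3 ⇒ s:=3
H0 returns 6
H1 returns (6, ())
H2 returns (6, ())
H3 returns ((6, ()), 3)
= ((6, ()), 3)

Answer: ((6, ()), 3)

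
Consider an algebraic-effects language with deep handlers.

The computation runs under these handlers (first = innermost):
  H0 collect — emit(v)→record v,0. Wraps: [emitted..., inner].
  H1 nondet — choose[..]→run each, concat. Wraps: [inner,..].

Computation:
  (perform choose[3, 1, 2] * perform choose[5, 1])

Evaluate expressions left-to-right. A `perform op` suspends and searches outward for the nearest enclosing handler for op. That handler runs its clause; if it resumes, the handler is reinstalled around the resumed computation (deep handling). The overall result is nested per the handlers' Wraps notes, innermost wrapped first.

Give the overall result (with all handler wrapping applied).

Answer: [[15], [3], [5], [1], [10], [2]]

Evaluation trace:
choose[3, 1, 2] @ H1
  branch[0] choose=3:
    choose[5, 1] @ H1
      branch[0] choose=5:
        H0 returns [15]
        H1 returns [[15]]
      branch[1] choose=1:
        H0 returns [3]
        H1 returns [[3]]
  branch[1] choose=1:
    choose[5, 1] @ H1
      branch[0] choose=5:
        H0 returns [5]
        H1 returns [[5]]
      branch[1] choose=1:
        H0 returns [1]
        H1 returns [[1]]
  branch[2] choose=2:
    choose[5, 1] @ H1
      branch[0] choose=5:
        H0 returns [10]
        H1 returns [[10]]
      branch[1] choose=1:
        H0 returns [2]
        H1 returns [[2]]
= [[15], [3], [5], [1], [10], [2]]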